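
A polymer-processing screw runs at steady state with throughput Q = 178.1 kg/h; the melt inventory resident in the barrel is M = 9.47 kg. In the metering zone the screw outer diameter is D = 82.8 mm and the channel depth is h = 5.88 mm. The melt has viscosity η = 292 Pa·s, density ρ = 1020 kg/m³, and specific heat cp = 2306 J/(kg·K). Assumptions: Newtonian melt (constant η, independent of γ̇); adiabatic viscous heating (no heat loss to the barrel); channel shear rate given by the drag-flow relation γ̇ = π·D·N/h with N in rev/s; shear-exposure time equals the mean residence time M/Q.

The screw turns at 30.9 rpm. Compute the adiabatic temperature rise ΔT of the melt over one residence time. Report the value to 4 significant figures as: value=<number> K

value=12.33 K

Q_s = Q / 3600 = 178.1 / 3600 = 0.0494722 kg/s
Mean residence time: t_res = M/Q_s = 9.47 kg / 0.0494722 kg/s = 191.421 s
Convert to SI: D = 0.0828 m, h = 0.00588 m, N = 30.9/60 = 0.515 rev/s
γ̇ = π D N / h = (π)(0.0828)(0.515) / 0.00588 = 22.783 s⁻¹
Adiabatic rise: ΔT = η γ̇² t_res / (ρ cp) = 292·(22.783)²·191.421 / (1020·2306) = 12.3348 K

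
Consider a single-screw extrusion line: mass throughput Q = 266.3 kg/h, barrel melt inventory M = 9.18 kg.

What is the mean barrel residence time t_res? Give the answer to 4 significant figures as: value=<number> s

Q_s = Q / 3600 = 266.3 / 3600 = 0.0739722 kg/s
t_res = M / Q_s = 9.18 ÷ 0.0739722 = 124.101 s

value=124.1 s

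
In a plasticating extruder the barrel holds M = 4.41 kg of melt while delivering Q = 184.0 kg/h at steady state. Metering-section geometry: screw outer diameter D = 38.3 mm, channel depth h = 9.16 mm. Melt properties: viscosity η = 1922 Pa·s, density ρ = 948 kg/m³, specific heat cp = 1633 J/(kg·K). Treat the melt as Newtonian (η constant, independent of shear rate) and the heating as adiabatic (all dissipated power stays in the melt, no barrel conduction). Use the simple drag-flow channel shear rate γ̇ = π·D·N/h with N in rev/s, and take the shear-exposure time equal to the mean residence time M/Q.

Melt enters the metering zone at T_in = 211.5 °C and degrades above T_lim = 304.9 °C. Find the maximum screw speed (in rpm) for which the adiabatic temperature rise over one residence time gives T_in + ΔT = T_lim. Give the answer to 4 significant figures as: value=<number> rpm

Convert throughput: Q = 184.0 kg/h = 184.0/3600 = 0.0511111 kg/s
t_res = M / Q_s = 4.41 ÷ 0.0511111 = 86.2826 s
D = 38.3 mm = 0.0383 m;  h = 9.16 mm = 0.00916 m
ΔT_a = T_lim − T_in = 304.9 °C − 211.5 °C = 93.4 K
γ̇_max² = ΔT_a·ρ·cp/(η·t_res) = 93.4·948·1633/(1922·86.2826) = 871.896 s⁻²
Take the square root: γ̇_max = √(871.896) = 29.5279 s⁻¹
N_max = γ̇_max h / (πD) = 29.5279·0.00916/(π·0.0383) = 2.24791 rev/s → ×60 = 134.875 rpm

value=134.9 rpm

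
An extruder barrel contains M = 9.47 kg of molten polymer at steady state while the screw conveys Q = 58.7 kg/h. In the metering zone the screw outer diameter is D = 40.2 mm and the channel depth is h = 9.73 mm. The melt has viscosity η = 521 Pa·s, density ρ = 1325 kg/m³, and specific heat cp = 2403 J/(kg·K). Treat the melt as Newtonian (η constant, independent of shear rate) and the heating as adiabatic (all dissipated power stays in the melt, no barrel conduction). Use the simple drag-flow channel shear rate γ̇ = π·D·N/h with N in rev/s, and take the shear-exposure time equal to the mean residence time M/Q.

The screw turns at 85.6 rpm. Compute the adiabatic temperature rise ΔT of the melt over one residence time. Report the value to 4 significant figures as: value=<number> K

value=32.59 K

Convert throughput: Q = 58.7 kg/h = 58.7/3600 = 0.0163056 kg/s
t_res = M / Q_s = 9.47 / 0.0163056 = 580.784 s
Geometry in metres: D = 40.2 mm → 0.0402 m, h = 9.73 mm → 0.00973 m; screw speed N = 85.6 rpm = 1.42667 rev/s
γ̇ = π·D·N / h = π · 0.0402 · 1.42667 / 0.00973 = 18.5176 s⁻¹
Adiabatic rise: ΔT = η γ̇² t_res / (ρ cp) = 521·(18.5176)²·580.784 / (1325·2403) = 32.5877 K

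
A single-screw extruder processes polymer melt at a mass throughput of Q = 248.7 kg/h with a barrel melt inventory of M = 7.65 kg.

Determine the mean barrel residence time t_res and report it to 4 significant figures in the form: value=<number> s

value=110.7 s

Throughput in SI: Q_s = 248.7 kg/h ÷ 3600 s/h = 0.0690833 kg/s
t_res = M / Q_s = 7.65 / 0.0690833 = 110.736 s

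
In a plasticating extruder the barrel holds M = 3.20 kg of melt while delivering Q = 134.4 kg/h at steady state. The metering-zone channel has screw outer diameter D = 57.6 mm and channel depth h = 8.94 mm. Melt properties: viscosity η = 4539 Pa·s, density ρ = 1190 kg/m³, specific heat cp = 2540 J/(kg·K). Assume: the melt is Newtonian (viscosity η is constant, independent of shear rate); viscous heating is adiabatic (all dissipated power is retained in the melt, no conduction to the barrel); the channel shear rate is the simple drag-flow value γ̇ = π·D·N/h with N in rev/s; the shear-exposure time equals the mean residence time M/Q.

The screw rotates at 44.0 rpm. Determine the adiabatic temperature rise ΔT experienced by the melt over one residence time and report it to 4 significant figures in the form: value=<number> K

Convert throughput: Q = 134.4 kg/h = 134.4/3600 = 0.0373333 kg/s
Mean residence time: t_res = M/Q_s = 3.20 kg / 0.0373333 kg/s = 85.7143 s
Convert to SI: D = 0.0576 m, h = 0.00894 m, N = 44.0/60 = 0.733333 rev/s
Shear rate: γ̇ = πDN/h = π·0.0576·0.733333/0.00894 = 14.8435 s⁻¹
Adiabatic rise: ΔT = η γ̇² t_res / (ρ cp) = 4539·(14.8435)²·85.7143 / (1190·2540) = 28.3599 K

value=28.36 K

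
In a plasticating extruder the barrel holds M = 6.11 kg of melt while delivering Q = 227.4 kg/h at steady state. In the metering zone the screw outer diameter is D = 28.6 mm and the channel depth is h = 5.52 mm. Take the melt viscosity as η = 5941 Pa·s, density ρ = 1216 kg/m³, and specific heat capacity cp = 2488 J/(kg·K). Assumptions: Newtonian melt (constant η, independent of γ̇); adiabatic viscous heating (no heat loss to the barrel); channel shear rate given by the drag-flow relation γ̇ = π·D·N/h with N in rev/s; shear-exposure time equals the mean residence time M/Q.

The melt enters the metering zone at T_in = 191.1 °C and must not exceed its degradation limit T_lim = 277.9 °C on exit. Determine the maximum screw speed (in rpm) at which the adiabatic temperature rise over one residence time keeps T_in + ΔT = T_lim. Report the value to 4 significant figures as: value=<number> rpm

Q_s = Q / 3600 = 227.4 / 3600 = 0.0631667 kg/s
Mean residence time: t_res = M/Q_s = 6.11 kg / 0.0631667 kg/s = 96.7282 s
Geometry in SI: D = 28.6 mm → 0.0286 m, h = 5.52 mm → 0.00552 m
Allowable rise: ΔT_a = T_lim − T_in = 277.9 − 191.1 = 86.8 K
Invert ΔT = ηγ̇²t_res/(ρcp) for γ̇: γ̇_max² = ΔT_a ρ cp / (η t_res) = 86.8·1216·2488 / (5941·96.7282) = 456.973 s⁻²
Take the square root: γ̇_max = √(456.973) = 21.3769 s⁻¹
N_max = γ̇_max·h / (π·D) = 21.3769 · 0.00552 / (π · 0.0286) = 1.31331 rev/s = 78.7988 rpm

value=78.80 rpm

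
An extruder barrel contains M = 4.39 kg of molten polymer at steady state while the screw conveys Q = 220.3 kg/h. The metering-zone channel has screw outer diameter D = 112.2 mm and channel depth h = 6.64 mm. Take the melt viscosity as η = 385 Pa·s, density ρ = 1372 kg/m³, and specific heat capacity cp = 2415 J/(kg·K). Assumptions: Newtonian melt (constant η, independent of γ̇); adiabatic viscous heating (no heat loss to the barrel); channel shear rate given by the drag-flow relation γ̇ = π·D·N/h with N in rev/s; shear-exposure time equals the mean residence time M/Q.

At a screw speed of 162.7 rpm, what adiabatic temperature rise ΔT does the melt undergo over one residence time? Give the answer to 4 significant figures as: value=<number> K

Convert throughput: Q = 220.3 kg/h = 220.3/3600 = 0.0611944 kg/s
t_res = M / Q_s = 4.39 ÷ 0.0611944 = 71.7385 s
Geometry in metres: D = 112.2 mm → 0.1122 m, h = 6.64 mm → 0.00664 m; screw speed N = 162.7 rpm = 2.71167 rev/s
γ̇ = π·D·N / h = π · 0.1122 · 2.71167 / 0.00664 = 143.95 s⁻¹
ΔT = η·γ̇²·t_res / (ρ·cp) = 385 · (143.95)² · 71.7385 / (1372 · 2415) = 172.728 K

value=172.7 K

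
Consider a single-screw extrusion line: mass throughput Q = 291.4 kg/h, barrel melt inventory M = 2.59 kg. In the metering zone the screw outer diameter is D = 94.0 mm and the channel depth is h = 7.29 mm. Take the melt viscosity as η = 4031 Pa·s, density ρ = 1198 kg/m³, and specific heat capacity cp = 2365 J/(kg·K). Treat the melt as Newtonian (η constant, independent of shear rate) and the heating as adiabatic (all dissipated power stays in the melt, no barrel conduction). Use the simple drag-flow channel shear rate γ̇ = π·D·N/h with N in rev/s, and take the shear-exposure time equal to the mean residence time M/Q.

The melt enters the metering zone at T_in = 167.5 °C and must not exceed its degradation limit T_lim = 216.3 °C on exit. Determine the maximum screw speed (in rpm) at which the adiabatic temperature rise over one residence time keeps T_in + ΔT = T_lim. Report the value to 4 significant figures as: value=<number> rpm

value=48.49 rpm

Throughput in SI: Q_s = 291.4 kg/h ÷ 3600 s/h = 0.0809444 kg/s
Mean residence time: t_res = M/Q_s = 2.59 kg / 0.0809444 kg/s = 31.9973 s
D = 94.0 mm = 0.094 m;  h = 7.29 mm = 0.00729 m
ΔT_a = T_lim − T_in = 216.3 − 167.5 = 48.8 K
γ̇_max² = ΔT_a·ρ·cp/(η·t_res) = 48.8·1198·2365/(4031·31.9973) = 1071.97 s⁻²
γ̇_max = sqrt(1071.97) = 32.7409 s⁻¹
N_max = γ̇_max·h / (π·D) = 32.7409 · 0.00729 / (π · 0.094) = 0.808241 rev/s = 48.4945 rpm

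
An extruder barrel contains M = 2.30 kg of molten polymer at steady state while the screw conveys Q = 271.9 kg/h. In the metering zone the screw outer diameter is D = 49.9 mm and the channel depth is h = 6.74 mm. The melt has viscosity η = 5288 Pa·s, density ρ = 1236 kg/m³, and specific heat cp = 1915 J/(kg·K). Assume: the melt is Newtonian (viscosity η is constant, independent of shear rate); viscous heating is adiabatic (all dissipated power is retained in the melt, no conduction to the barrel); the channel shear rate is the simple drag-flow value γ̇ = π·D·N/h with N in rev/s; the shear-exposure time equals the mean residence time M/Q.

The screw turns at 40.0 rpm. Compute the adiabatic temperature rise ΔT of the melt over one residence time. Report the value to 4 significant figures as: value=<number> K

Convert throughput: Q = 271.9 kg/h = 271.9/3600 = 0.0755278 kg/s
Mean residence time: t_res = M/Q_s = 2.30 kg / 0.0755278 kg/s = 30.4524 s
Convert to SI: D = 0.0499 m, h = 0.00674 m, N = 40.0/60 = 0.666667 rev/s
γ̇ = π D N / h = (π)(0.0499)(0.666667) / 0.00674 = 15.506 s⁻¹
ΔT = η·γ̇²·t_res/(ρ·cp) = [5288 × 15.506² × 30.4524] / [1236 × 1915] = 16.3578 K

value=16.36 K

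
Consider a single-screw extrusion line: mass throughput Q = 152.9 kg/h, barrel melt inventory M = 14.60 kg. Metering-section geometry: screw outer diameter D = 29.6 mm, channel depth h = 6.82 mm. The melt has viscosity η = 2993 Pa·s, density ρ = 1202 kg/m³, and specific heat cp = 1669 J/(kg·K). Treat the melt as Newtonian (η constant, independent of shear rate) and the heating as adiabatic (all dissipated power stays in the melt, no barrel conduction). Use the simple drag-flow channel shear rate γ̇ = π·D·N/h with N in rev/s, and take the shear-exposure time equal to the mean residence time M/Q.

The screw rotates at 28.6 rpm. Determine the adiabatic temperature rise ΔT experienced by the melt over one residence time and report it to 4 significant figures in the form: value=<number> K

Throughput in SI: Q_s = 152.9 kg/h ÷ 3600 s/h = 0.0424722 kg/s
t_res = M / Q_s = 14.60 ÷ 0.0424722 = 343.754 s
Geometry in metres: D = 29.6 mm → 0.0296 m, h = 6.82 mm → 0.00682 m; screw speed N = 28.6 rpm = 0.476667 rev/s
γ̇ = π D N / h = (π)(0.0296)(0.476667) / 0.00682 = 6.49938 s⁻¹
ΔT = η·γ̇²·t_res / (ρ·cp) = 2993 · (6.49938)² · 343.754 / (1202 · 1669) = 21.664 K

value=21.66 K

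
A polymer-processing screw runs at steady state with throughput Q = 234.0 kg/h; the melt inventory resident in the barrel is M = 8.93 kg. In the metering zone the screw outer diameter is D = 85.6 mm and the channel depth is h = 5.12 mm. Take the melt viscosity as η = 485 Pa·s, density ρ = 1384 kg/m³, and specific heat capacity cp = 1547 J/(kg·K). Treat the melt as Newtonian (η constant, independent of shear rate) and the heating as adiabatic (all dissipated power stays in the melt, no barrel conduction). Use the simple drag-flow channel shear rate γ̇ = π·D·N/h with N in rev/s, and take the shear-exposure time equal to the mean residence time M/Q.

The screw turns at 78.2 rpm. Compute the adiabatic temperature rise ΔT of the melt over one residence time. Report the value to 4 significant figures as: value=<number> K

value=145.8 K

Q_s = Q / 3600 = 234.0 / 3600 = 0.065 kg/s
t_res = M / Q_s = 8.93 / 0.065 = 137.385 s
Convert to SI: D = 0.0856 m, h = 0.00512 m, N = 78.2/60 = 1.30333 rev/s
γ̇ = π·D·N / h = π · 0.0856 · 1.30333 / 0.00512 = 68.4556 s⁻¹
ΔT = η·γ̇²·t_res / (ρ·cp) = 485 · (68.4556)² · 137.385 / (1384 · 1547) = 145.838 K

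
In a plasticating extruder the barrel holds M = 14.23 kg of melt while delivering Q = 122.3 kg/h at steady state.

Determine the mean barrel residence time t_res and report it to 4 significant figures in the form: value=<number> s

Convert throughput: Q = 122.3 kg/h = 122.3/3600 = 0.0339722 kg/s
Mean residence time: t_res = M/Q_s = 14.23 kg / 0.0339722 kg/s = 418.872 s

value=418.9 s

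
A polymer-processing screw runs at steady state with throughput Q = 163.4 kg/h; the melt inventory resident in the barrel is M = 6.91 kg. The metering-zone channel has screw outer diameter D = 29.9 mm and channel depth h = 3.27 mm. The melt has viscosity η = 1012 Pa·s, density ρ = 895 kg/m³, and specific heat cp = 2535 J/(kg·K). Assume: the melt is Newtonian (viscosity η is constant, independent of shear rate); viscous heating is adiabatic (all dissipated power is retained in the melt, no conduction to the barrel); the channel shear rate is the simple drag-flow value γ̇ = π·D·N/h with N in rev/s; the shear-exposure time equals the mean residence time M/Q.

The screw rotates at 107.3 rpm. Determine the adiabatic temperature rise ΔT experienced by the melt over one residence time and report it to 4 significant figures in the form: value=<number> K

Convert throughput: Q = 163.4 kg/h = 163.4/3600 = 0.0453889 kg/s
Mean residence time: t_res = M/Q_s = 6.91 kg / 0.0453889 kg/s = 152.24 s
D = 29.9 mm = 0.0299 m;  h = 3.27 mm = 0.00327 m;  N = 107.3 rpm / 60 = 1.78833 rev/s
Shear rate: γ̇ = πDN/h = π·0.0299·1.78833/0.00327 = 51.3714 s⁻¹
ΔT = η·γ̇²·t_res/(ρ·cp) = [1012 × 51.3714² × 152.24] / [895 × 2535] = 179.206 K

value=179.2 K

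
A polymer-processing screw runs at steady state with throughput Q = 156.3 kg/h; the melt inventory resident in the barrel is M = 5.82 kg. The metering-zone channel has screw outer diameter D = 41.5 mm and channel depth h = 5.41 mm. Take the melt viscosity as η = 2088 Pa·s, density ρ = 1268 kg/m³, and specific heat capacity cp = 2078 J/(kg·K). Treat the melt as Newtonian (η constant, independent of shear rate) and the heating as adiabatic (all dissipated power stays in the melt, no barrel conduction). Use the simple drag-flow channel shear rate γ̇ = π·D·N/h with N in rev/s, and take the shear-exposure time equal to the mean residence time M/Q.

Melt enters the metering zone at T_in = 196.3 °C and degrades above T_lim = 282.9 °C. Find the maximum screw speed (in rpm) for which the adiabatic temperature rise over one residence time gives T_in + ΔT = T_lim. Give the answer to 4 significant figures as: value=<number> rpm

value=71.09 rpm

Q_s = Q / 3600 = 156.3 / 3600 = 0.0434167 kg/s
t_res = M / Q_s = 5.82 ÷ 0.0434167 = 134.05 s
Geometry in SI: D = 41.5 mm → 0.0415 m, h = 5.41 mm → 0.00541 m
ΔT_a = T_lim − T_in = 282.9 °C − 196.3 °C = 86.6 K
Invert ΔT = ηγ̇²t_res/(ρcp) for γ̇: γ̇_max² = ΔT_a ρ cp / (η t_res) = 86.6·1268·2078 / (2088·134.05) = 815.24 s⁻²
γ̇_max = sqrt(815.24) = 28.5524 s⁻¹
Solve γ̇ = πDN/h for N: N_max = γ̇_max·h/(π·D) = 28.5524 × 0.00541 / (π × 0.0415) = 1.18479 rev/s = 71.0875 rpm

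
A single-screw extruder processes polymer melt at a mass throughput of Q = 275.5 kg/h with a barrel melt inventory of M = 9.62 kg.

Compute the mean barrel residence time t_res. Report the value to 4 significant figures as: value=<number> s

value=125.7 s

Q_s = Q / 3600 = 275.5 / 3600 = 0.0765278 kg/s
t_res = M / Q_s = 9.62 ÷ 0.0765278 = 125.706 s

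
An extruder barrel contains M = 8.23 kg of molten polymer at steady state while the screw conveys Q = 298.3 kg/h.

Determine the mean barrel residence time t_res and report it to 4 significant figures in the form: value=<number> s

Convert throughput: Q = 298.3 kg/h = 298.3/3600 = 0.0828611 kg/s
t_res = M / Q_s = 8.23 ÷ 0.0828611 = 99.3228 s

value=99.32 s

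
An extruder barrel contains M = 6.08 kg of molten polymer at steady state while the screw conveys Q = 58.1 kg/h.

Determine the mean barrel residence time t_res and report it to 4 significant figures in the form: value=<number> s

Q_s = Q / 3600 = 58.1 / 3600 = 0.0161389 kg/s
Mean residence time: t_res = M/Q_s = 6.08 kg / 0.0161389 kg/s = 376.73 s

value=376.7 s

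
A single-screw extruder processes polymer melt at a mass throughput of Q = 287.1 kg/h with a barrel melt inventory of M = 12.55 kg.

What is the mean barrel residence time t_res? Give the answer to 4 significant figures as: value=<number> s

Convert throughput: Q = 287.1 kg/h = 287.1/3600 = 0.07975 kg/s
t_res = M / Q_s = 12.55 / 0.07975 = 157.367 s

value=157.4 s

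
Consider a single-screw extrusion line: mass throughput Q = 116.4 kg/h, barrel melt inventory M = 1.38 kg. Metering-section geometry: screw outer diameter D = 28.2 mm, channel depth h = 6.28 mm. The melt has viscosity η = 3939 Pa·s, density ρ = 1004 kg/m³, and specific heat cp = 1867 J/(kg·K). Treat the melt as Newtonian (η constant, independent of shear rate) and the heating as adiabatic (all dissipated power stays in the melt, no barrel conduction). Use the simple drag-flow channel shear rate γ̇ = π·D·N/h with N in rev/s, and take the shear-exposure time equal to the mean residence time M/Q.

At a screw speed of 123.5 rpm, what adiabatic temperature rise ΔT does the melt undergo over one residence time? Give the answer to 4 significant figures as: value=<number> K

value=75.62 K

Q_s = Q / 3600 = 116.4 / 3600 = 0.0323333 kg/s
t_res = M / Q_s = 1.38 ÷ 0.0323333 = 42.6804 s
Convert to SI: D = 0.0282 m, h = 0.00628 m, N = 123.5/60 = 2.05833 rev/s
γ̇ = π·D·N / h = π · 0.0282 · 2.05833 / 0.00628 = 29.0372 s⁻¹
Adiabatic rise: ΔT = η γ̇² t_res / (ρ cp) = 3939·(29.0372)²·42.6804 / (1004·1867) = 75.6217 K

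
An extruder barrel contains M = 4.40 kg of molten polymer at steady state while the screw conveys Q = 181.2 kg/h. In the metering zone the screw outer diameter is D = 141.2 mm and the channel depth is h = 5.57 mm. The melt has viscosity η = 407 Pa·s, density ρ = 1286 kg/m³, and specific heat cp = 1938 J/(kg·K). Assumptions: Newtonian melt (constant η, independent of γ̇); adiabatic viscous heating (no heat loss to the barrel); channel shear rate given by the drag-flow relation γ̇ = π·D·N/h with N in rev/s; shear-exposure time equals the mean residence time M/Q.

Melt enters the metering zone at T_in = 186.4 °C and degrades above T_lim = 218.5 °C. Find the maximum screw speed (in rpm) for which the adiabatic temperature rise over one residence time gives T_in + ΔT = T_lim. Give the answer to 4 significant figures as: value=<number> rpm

Q_s = Q / 3600 = 181.2 / 3600 = 0.0503333 kg/s
Mean residence time: t_res = M/Q_s = 4.40 kg / 0.0503333 kg/s = 87.4172 s
D = 141.2 mm = 0.1412 m;  h = 5.57 mm = 0.00557 m
Allowable rise: ΔT_a = T_lim − T_in = 218.5 − 186.4 = 32.1 K
γ̇_max² = ΔT_a·ρ·cp/(η·t_res) = 32.1·1286·1938/(407·87.4172) = 2248.58 s⁻²
Take the square root: γ̇_max = √(2248.58) = 47.4192 s⁻¹
N_max = γ̇_max h / (πD) = 47.4192·0.00557/(π·0.1412) = 0.595422 rev/s → ×60 = 35.7253 rpm

value=35.73 rpm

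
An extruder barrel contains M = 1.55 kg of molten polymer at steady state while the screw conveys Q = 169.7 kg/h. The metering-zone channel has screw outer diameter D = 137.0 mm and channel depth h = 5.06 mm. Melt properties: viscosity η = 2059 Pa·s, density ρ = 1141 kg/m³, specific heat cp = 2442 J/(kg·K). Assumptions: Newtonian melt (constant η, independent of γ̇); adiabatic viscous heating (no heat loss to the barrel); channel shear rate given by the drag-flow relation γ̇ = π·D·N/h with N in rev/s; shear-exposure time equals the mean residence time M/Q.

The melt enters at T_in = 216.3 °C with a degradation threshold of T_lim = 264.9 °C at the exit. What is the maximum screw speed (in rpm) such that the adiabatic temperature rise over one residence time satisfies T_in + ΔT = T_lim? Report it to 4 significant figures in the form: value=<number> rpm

Q_s = Q / 3600 = 169.7 / 3600 = 0.0471389 kg/s
t_res = M / Q_s = 1.55 / 0.0471389 = 32.8816 s
Geometry in SI: D = 137.0 mm → 0.137 m, h = 5.06 mm → 0.00506 m
Allowable rise: ΔT_a = T_lim − T_in = 264.9 − 216.3 = 48.6 K
γ̇_max² = ΔT_a·ρ·cp / (η·t_res) = [48.6 × 1141 × 2442] / [2059 × 32.8816] = 2000.13 s⁻²
γ̇_max = √2000.13 = 44.7228 s⁻¹
N_max = γ̇_max h / (πD) = 44.7228·0.00506/(π·0.137) = 0.525787 rev/s → ×60 = 31.5472 rpm

value=31.55 rpm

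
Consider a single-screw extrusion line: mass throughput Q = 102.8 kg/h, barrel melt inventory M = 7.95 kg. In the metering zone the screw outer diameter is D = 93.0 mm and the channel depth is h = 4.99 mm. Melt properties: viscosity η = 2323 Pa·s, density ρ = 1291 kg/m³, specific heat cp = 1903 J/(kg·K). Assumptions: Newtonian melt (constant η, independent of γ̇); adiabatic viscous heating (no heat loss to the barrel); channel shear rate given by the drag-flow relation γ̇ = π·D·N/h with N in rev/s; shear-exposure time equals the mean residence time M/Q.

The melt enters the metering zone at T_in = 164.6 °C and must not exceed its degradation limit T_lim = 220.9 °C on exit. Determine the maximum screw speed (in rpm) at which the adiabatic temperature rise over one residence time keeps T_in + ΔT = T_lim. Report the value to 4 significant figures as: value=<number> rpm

Throughput in SI: Q_s = 102.8 kg/h ÷ 3600 s/h = 0.0285556 kg/s
t_res = M / Q_s = 7.95 / 0.0285556 = 278.405 s
D = 93.0 mm = 0.093 m;  h = 4.99 mm = 0.00499 m
ΔT_a = T_lim − T_in = 220.9 − 164.6 = 56.3 K
γ̇_max² = ΔT_a·ρ·cp/(η·t_res) = 56.3·1291·1903/(2323·278.405) = 213.869 s⁻²
γ̇_max = √213.869 = 14.6243 s⁻¹
N_max = γ̇_max h / (πD) = 14.6243·0.00499/(π·0.093) = 0.249771 rev/s → ×60 = 14.9862 rpm

value=14.99 rpm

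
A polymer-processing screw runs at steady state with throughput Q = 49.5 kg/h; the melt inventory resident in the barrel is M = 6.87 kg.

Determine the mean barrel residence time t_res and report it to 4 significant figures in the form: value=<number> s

value=499.6 s

Q_s = Q / 3600 = 49.5 / 3600 = 0.01375 kg/s
t_res = M / Q_s = 6.87 ÷ 0.01375 = 499.636 s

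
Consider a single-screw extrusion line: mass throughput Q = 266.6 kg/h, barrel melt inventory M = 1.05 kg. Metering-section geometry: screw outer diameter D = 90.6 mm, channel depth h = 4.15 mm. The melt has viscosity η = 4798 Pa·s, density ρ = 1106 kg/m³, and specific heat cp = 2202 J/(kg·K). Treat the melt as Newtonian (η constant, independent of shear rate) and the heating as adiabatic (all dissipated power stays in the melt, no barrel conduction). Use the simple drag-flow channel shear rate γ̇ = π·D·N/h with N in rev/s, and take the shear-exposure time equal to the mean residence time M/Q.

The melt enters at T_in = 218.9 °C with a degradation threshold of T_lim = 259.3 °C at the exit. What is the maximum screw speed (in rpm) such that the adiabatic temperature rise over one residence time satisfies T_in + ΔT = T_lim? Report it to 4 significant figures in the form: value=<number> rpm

value=33.27 rpm

Q_s = Q / 3600 = 266.6 / 3600 = 0.0740556 kg/s
t_res = M / Q_s = 1.05 ÷ 0.0740556 = 14.1785 s
Convert to metres: D = 0.0906 m, h = 0.00415 m
Allowable rise: ΔT_a = T_lim − T_in = 259.3 − 218.9 = 40.4 K
Invert ΔT = ηγ̇²t_res/(ρcp) for γ̇: γ̇_max² = ΔT_a ρ cp / (η t_res) = 40.4·1106·2202 / (4798·14.1785) = 1446.31 s⁻²
Take the square root: γ̇_max = √(1446.31) = 38.0304 s⁻¹
Solve γ̇ = πDN/h for N: N_max = γ̇_max·h/(π·D) = 38.0304 × 0.00415 / (π × 0.0906) = 0.554499 rev/s = 33.27 rpm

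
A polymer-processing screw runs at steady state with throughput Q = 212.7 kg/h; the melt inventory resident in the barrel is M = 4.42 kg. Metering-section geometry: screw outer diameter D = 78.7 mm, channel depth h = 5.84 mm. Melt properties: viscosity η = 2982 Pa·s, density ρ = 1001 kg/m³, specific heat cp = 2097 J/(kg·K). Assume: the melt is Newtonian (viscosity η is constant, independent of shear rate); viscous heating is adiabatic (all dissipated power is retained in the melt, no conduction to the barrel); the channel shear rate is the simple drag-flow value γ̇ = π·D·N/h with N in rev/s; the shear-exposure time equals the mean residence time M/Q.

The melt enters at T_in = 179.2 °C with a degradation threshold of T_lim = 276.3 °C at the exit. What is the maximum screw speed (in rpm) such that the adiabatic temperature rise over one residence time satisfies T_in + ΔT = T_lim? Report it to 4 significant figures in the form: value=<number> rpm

value=42.84 rpm

Convert throughput: Q = 212.7 kg/h = 212.7/3600 = 0.0590833 kg/s
t_res = M / Q_s = 4.42 / 0.0590833 = 74.8096 s
D = 78.7 mm = 0.0787 m;  h = 5.84 mm = 0.00584 m
Allowable rise: ΔT_a = T_lim − T_in = 276.3 − 179.2 = 97.1 K
Invert ΔT = ηγ̇²t_res/(ρcp) for γ̇: γ̇_max² = ΔT_a ρ cp / (η t_res) = 97.1·1001·2097 / (2982·74.8096) = 913.665 s⁻²
γ̇_max = sqrt(913.665) = 30.2269 s⁻¹
N_max = γ̇_max·h / (π·D) = 30.2269 · 0.00584 / (π · 0.0787) = 0.713973 rev/s = 42.8384 rpm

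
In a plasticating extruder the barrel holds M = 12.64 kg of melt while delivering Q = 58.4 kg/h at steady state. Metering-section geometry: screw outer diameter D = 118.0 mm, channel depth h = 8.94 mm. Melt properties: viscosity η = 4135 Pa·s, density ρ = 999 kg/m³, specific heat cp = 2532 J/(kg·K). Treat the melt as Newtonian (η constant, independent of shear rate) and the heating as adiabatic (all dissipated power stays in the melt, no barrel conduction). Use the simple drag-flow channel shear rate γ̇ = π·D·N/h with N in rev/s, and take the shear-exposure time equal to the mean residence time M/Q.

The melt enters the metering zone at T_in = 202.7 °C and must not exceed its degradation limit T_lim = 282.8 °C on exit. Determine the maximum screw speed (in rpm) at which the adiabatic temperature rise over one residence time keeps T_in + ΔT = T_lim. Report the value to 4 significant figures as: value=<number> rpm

value=11.47 rpm

Q_s = Q / 3600 = 58.4 / 3600 = 0.0162222 kg/s
t_res = M / Q_s = 12.64 / 0.0162222 = 779.178 s
Geometry in SI: D = 118.0 mm → 0.118 m, h = 8.94 mm → 0.00894 m
ΔT_a = T_lim − T_in = 282.8 °C − 202.7 °C = 80.1 K
γ̇_max² = ΔT_a·ρ·cp / (η·t_res) = [80.1 × 999 × 2532] / [4135 × 779.178] = 62.8853 s⁻²
Take the square root: γ̇_max = √(62.8853) = 7.93003 s⁻¹
Solve γ̇ = πDN/h for N: N_max = γ̇_max·h/(π·D) = 7.93003 × 0.00894 / (π × 0.118) = 0.191241 rev/s = 11.4744 rpm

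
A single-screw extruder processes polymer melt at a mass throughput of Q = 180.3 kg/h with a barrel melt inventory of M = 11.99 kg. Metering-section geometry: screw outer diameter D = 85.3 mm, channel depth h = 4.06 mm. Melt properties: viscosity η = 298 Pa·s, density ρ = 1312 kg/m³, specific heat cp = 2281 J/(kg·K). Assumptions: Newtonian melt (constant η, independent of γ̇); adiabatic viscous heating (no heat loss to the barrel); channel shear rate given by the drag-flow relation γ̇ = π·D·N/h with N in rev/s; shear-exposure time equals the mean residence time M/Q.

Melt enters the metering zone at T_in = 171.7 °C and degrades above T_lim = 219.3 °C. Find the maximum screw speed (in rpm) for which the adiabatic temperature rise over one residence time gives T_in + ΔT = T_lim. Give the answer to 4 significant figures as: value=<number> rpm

Convert throughput: Q = 180.3 kg/h = 180.3/3600 = 0.0500833 kg/s
Mean residence time: t_res = M/Q_s = 11.99 kg / 0.0500833 kg/s = 239.401 s
D = 85.3 mm = 0.0853 m;  h = 4.06 mm = 0.00406 m
ΔT_a = T_lim − T_in = 219.3 − 171.7 = 47.6 K
γ̇_max² = ΔT_a·ρ·cp / (η·t_res) = [47.6 × 1312 × 2281] / [298 × 239.401] = 1996.75 s⁻²
γ̇_max = sqrt(1996.75) = 44.685 s⁻¹
N_max = γ̇_max h / (πD) = 44.685·0.00406/(π·0.0853) = 0.677001 rev/s → ×60 = 40.62 rpm

value=40.62 rpm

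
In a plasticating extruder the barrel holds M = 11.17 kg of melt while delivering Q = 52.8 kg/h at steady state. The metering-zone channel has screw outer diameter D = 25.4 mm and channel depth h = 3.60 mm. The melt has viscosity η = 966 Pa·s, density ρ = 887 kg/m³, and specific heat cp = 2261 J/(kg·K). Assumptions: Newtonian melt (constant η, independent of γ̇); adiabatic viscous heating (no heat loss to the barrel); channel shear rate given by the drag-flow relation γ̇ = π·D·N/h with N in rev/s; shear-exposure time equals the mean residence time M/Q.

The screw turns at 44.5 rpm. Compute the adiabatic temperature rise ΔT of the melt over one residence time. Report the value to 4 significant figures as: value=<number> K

value=99.14 K

Convert throughput: Q = 52.8 kg/h = 52.8/3600 = 0.0146667 kg/s
Mean residence time: t_res = M/Q_s = 11.17 kg / 0.0146667 kg/s = 761.591 s
D = 25.4 mm = 0.0254 m;  h = 3.60 mm = 0.0036 m;  N = 44.5 rpm / 60 = 0.741667 rev/s
γ̇ = π D N / h = (π)(0.0254)(0.741667) / 0.0036 = 16.4395 s⁻¹
ΔT = η·γ̇²·t_res / (ρ·cp) = 966 · (16.4395)² · 761.591 / (887 · 2261) = 99.1413 K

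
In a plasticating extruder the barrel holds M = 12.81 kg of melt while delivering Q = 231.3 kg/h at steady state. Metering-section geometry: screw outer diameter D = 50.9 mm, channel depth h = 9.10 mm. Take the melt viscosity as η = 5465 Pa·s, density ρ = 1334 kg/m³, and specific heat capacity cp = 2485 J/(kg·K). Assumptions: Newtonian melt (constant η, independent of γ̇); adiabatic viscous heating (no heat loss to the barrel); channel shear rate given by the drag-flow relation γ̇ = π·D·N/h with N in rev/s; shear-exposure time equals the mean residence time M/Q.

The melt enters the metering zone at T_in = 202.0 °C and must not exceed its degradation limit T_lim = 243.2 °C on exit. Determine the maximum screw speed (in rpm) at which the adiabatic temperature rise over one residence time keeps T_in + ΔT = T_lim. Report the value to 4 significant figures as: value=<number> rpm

value=38.23 rpm

Throughput in SI: Q_s = 231.3 kg/h ÷ 3600 s/h = 0.06425 kg/s
t_res = M / Q_s = 12.81 / 0.06425 = 199.377 s
Convert to metres: D = 0.0509 m, h = 0.0091 m
Allowable rise: ΔT_a = T_lim − T_in = 243.2 − 202.0 = 41.2 K
Invert ΔT = ηγ̇²t_res/(ρcp) for γ̇: γ̇_max² = ΔT_a ρ cp / (η t_res) = 41.2·1334·2485 / (5465·199.377) = 125.347 s⁻²
γ̇_max = √125.347 = 11.1958 s⁻¹
N_max = γ̇_max h / (πD) = 11.1958·0.0091/(π·0.0509) = 0.637133 rev/s → ×60 = 38.228 rpm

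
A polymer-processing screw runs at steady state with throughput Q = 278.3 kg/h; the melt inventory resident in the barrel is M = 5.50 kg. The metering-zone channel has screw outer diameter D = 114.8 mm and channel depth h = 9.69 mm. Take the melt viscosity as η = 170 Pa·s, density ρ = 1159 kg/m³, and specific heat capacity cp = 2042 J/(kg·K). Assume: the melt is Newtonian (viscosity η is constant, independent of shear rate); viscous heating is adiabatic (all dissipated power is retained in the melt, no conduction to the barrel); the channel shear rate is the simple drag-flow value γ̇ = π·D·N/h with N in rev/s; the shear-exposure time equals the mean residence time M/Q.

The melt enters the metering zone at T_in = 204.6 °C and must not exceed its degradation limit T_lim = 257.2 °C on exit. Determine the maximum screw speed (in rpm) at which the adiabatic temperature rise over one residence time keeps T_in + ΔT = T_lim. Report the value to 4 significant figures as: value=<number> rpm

Q_s = Q / 3600 = 278.3 / 3600 = 0.0773056 kg/s
t_res = M / Q_s = 5.50 ÷ 0.0773056 = 71.1462 s
Convert to metres: D = 0.1148 m, h = 0.00969 m
Allowable rise: ΔT_a = T_lim − T_in = 257.2 − 204.6 = 52.6 K
Invert ΔT = ηγ̇²t_res/(ρcp) for γ̇: γ̇_max² = ΔT_a ρ cp / (η t_res) = 52.6·1159·2042 / (170·71.1462) = 10292.6 s⁻²
Take the square root: γ̇_max = √(10292.6) = 101.452 s⁻¹
Solve γ̇ = πDN/h for N: N_max = γ̇_max·h/(π·D) = 101.452 × 0.00969 / (π × 0.1148) = 2.7258 rev/s = 163.548 rpm

value=163.5 rpm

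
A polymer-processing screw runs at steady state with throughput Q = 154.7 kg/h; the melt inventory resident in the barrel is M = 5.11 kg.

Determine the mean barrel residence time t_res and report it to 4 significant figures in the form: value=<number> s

Q_s = Q / 3600 = 154.7 / 3600 = 0.0429722 kg/s
t_res = M / Q_s = 5.11 / 0.0429722 = 118.914 s

value=118.9 s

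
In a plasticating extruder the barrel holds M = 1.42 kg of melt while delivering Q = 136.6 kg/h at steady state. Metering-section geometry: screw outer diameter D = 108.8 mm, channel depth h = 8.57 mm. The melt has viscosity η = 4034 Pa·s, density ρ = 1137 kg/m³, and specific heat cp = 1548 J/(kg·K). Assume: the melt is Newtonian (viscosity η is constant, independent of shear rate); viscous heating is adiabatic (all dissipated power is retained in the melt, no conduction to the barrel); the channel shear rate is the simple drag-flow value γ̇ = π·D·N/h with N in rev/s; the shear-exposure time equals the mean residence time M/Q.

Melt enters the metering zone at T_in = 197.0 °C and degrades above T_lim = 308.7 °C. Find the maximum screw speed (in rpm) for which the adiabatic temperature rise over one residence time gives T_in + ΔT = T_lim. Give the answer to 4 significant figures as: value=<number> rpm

value=54.29 rpm

Throughput in SI: Q_s = 136.6 kg/h ÷ 3600 s/h = 0.0379444 kg/s
Mean residence time: t_res = M/Q_s = 1.42 kg / 0.0379444 kg/s = 37.4231 s
Convert to metres: D = 0.1088 m, h = 0.00857 m
Allowable rise: ΔT_a = T_lim − T_in = 308.7 − 197.0 = 111.7 K
Invert ΔT = ηγ̇²t_res/(ρcp) for γ̇: γ̇_max² = ΔT_a ρ cp / (η t_res) = 111.7·1137·1548 / (4034·37.4231) = 1302.29 s⁻²
Take the square root: γ̇_max = √(1302.29) = 36.0873 s⁻¹
Solve γ̇ = πDN/h for N: N_max = γ̇_max·h/(π·D) = 36.0873 × 0.00857 / (π × 0.1088) = 0.904808 rev/s = 54.2885 rpm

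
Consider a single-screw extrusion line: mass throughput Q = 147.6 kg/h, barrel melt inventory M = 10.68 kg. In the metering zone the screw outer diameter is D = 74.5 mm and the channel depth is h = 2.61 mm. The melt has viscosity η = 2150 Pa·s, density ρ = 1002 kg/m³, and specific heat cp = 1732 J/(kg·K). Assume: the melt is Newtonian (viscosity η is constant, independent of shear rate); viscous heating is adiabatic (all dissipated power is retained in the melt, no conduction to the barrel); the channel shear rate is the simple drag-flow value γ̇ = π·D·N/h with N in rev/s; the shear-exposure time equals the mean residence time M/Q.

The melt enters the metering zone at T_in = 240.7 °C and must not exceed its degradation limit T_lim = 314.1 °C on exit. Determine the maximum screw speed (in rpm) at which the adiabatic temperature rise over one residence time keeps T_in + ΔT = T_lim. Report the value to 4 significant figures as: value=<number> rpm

value=10.09 rpm

Throughput in SI: Q_s = 147.6 kg/h ÷ 3600 s/h = 0.041 kg/s
t_res = M / Q_s = 10.68 / 0.041 = 260.488 s
Geometry in SI: D = 74.5 mm → 0.0745 m, h = 2.61 mm → 0.00261 m
ΔT_a = T_lim − T_in = 314.1 − 240.7 = 73.4 K
γ̇_max² = ΔT_a·ρ·cp / (η·t_res) = [73.4 × 1002 × 1732] / [2150 × 260.488] = 227.45 s⁻²
γ̇_max = √227.45 = 15.0814 s⁻¹
Solve γ̇ = πDN/h for N: N_max = γ̇_max·h/(π·D) = 15.0814 × 0.00261 / (π × 0.0745) = 0.168181 rev/s = 10.0909 rpm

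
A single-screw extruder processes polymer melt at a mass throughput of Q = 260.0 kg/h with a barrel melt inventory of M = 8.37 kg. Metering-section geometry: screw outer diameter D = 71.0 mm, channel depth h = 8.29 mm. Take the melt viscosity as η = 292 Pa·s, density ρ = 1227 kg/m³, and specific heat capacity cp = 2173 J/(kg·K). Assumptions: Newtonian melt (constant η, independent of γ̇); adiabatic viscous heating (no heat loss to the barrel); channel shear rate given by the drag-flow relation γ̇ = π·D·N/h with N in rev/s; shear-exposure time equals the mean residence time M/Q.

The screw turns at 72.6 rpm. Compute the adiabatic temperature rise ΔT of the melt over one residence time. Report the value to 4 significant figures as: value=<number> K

value=13.45 K

Q_s = Q / 3600 = 260.0 / 3600 = 0.0722222 kg/s
t_res = M / Q_s = 8.37 / 0.0722222 = 115.892 s
Geometry in metres: D = 71.0 mm → 0.071 m, h = 8.29 mm → 0.00829 m; screw speed N = 72.6 rpm = 1.21 rev/s
γ̇ = π D N / h = (π)(0.071)(1.21) / 0.00829 = 32.5566 s⁻¹
Adiabatic rise: ΔT = η γ̇² t_res / (ρ cp) = 292·(32.5566)²·115.892 / (1227·2173) = 13.4528 K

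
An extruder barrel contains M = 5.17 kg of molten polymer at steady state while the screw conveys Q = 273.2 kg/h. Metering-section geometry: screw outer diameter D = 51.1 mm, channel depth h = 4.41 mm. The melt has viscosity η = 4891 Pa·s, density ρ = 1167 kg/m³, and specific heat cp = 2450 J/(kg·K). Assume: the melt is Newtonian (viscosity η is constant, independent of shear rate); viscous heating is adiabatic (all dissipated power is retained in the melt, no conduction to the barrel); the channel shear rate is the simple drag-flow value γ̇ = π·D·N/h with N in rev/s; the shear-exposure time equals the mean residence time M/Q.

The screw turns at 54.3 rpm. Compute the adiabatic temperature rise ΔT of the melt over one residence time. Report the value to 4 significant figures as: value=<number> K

Q_s = Q / 3600 = 273.2 / 3600 = 0.0758889 kg/s
t_res = M / Q_s = 5.17 ÷ 0.0758889 = 68.1259 s
Convert to SI: D = 0.0511 m, h = 0.00441 m, N = 54.3/60 = 0.905 rev/s
Shear rate: γ̇ = πDN/h = π·0.0511·0.905/0.00441 = 32.9443 s⁻¹
Adiabatic rise: ΔT = η γ̇² t_res / (ρ cp) = 4891·(32.9443)²·68.1259 / (1167·2450) = 126.484 K

value=126.5 K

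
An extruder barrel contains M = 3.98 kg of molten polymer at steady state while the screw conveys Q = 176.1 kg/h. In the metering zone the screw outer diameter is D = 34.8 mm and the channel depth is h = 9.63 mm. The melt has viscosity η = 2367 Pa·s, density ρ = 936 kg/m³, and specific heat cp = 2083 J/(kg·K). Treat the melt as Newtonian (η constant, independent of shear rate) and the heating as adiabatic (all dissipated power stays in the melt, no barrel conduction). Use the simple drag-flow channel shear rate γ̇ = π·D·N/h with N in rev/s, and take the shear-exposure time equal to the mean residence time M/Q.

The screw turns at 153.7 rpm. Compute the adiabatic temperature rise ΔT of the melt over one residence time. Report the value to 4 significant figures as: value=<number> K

value=83.54 K

Throughput in SI: Q_s = 176.1 kg/h ÷ 3600 s/h = 0.0489167 kg/s
t_res = M / Q_s = 3.98 / 0.0489167 = 81.3629 s
Geometry in metres: D = 34.8 mm → 0.0348 m, h = 9.63 mm → 0.00963 m; screw speed N = 153.7 rpm = 2.56167 rev/s
γ̇ = π·D·N / h = π · 0.0348 · 2.56167 / 0.00963 = 29.0821 s⁻¹
ΔT = η·γ̇²·t_res / (ρ·cp) = 2367 · (29.0821)² · 81.3629 / (936 · 2083) = 83.543 K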